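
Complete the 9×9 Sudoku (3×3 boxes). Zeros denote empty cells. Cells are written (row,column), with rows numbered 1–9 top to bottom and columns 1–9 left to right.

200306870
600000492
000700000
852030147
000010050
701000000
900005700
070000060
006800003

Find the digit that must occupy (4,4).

6

(4,6) = 9: row 4 has {1,2,3,4,5,7,8}; col 6 has {5,6}; box has {1,3} → only 9 remains.
(4,4) = 6: row 4 has {1,2,3,4,5,7,8,9}; col 4 has {3,7,8}; box has {1,3,9} → only 6 remains.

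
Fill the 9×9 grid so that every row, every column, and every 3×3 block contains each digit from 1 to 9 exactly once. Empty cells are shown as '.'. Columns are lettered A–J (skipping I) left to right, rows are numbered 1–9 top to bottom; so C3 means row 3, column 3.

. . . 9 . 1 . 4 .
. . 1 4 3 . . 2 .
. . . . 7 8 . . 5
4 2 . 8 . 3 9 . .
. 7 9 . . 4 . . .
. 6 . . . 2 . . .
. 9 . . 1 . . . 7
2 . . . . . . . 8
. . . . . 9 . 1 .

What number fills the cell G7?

C4 = 5: row 4 has {2,3,4,8,9}; col 3 has {1,9}; box has {2,4,6,7,9} → only 5 remains.
E4 = 6: row 4 has {2,3,4,5,8,9}; col 5 has {1,3,7}; box has {2,3,4,8} → only 6 remains.
H4 = 7: row 4 has {2,3,4,5,6,8,9}; col 8 has {1,2,4}; box has {9} → only 7 remains.
J4 = 1: row 4 has {2,3,4,5,6,7,8,9}; col 9 has {5,7,8}; box has {7,9} → only 1 remains.
E5 = 5: row 5 has {4,7,9}; col 5 has {1,3,6,7}; box has {2,3,4,6,8} → only 5 remains.
E6 = 9: row 6 has {2,6}; col 5 has {1,3,5,6,7}; box has {2,3,4,5,6,8} → only 9 remains.
E8 = 4: row 8 has {2,8}; col 5 has {1,3,5,6,7,9}; box has {1,9} → only 4 remains.
E1 = 2: row 1 has {1,4,9}; col 5 has {1,3,4,5,6,7,9}; box has {1,3,4,7,8,9} → only 2 remains.
D3 = 6: row 3 has {5,7,8}; col 4 has {4,8,9}; box has {1,2,3,4,7,8,9} → only 6 remains.
D5 = 1: row 5 has {4,5,7,9}; col 4 has {4,6,8,9}; box has {2,3,4,5,6,8,9} → only 1 remains.
D6 = 7: row 6 has {2,6,9}; col 4 has {1,4,6,8,9}; box has {1,2,3,4,5,6,8,9} → only 7 remains.
E9 = 8: row 9 has {1,9}; col 5 has {1,2,3,4,5,6,7,9}; box has {1,4,9} → only 8 remains.
F2 = 5: row 2 has {1,2,3,4}; col 6 has {1,2,3,4,8,9}; box has {1,2,3,4,6,7,8,9} → only 5 remains.
F7 = 6: row 7 has {1,7,9}; col 6 has {1,2,3,4,5,8,9}; box has {1,4,8,9} → only 6 remains.
F8 = 7: row 8 has {2,4,8}; col 6 has {1,2,3,4,5,6,8,9}; box has {1,4,6,8,9} → only 7 remains.
B2 = 8: row 2 has {1,2,3,4,5}; col 2 has {2,6,7,9}; box has {1} → only 8 remains.
G1 = 8: in row 1, 8 can only go here (every other open cell in that row sees an 8).
G3 = 1: in row 3, 1 can only go here (every other open cell in that row sees a 1).
C3 = 2: in row 3, 2 can only go here (every other open cell in that row sees a 2).
B3 = 4: in row 3, 4 can only go here (every other open cell in that row sees a 4).
A6 = 1: in row 6, 1 can only go here (every other open cell in that row sees a 1).
B8 = 1: in row 8, 1 can only go here (every other open cell in that row sees a 1).
H8 = 9: in row 8, 9 can only go here (every other open cell in that row sees a 9).
H3 = 3: row 3 has {1,2,4,5,6,7,8}; col 8 has {1,2,4,7,9}; box has {1,2,4,5,8} → only 3 remains.
H7 = 5: row 7 has {1,6,7,9}; col 8 has {1,2,3,4,7,9}; box has {1,7,8,9} → only 5 remains.
J1 = 6: row 1 has {1,2,4,8,9}; col 9 has {1,5,7,8}; box has {1,2,3,4,5,8} → only 6 remains.
G2 = 7: row 2 has {1,2,3,4,5,8}; col 7 has {1,8,9}; box has {1,2,3,4,5,6,8} → only 7 remains.
J2 = 9: row 2 has {1,2,3,4,5,7,8}; col 9 has {1,5,6,7,8}; box has {1,2,3,4,5,6,7,8} → only 9 remains.
A3 = 9: row 3 has {1,2,3,4,5,6,7,8}; col 1 has {1,2,4}; box has {1,2,4,8} → only 9 remains.
H6 = 8: row 6 has {1,2,6,7,9}; col 8 has {1,2,3,4,5,7,9}; box has {1,7,9} → only 8 remains.
A2 = 6: row 2 has {1,2,3,4,5,7,8,9}; col 1 has {1,2,4,9}; box has {1,2,4,8,9} → only 6 remains.
H5 = 6: row 5 has {1,4,5,7,9}; col 8 has {1,2,3,4,5,7,8,9}; box has {1,7,8,9} → only 6 remains.
C6 = 3: row 6 has {1,2,6,7,8,9}; col 3 has {1,2,5,9}; box has {1,2,4,5,6,7,9} → only 3 remains.
J6 = 4: row 6 has {1,2,3,6,7,8,9}; col 9 has {1,5,6,7,8,9}; box has {1,6,7,8,9} → only 4 remains.
C8 = 6: row 8 has {1,2,4,7,8,9}; col 3 has {1,2,3,5,9}; box has {1,2,9} → only 6 remains.
G8 = 3: row 8 has {1,2,4,6,7,8,9}; col 7 has {1,7,8,9}; box has {1,5,7,8,9} → only 3 remains.
J9 = 2: row 9 has {1,8,9}; col 9 has {1,4,5,6,7,8,9}; box has {1,3,5,7,8,9} → only 2 remains.
C1 = 7: row 1 has {1,2,4,6,8,9}; col 3 has {1,2,3,5,6,9}; box has {1,2,4,6,8,9} → only 7 remains.
A5 = 8: row 5 has {1,4,5,6,7,9}; col 1 has {1,2,4,6,9}; box has {1,2,3,4,5,6,7,9} → only 8 remains.
G5 = 2: row 5 has {1,4,5,6,7,8,9}; col 7 has {1,3,7,8,9}; box has {1,4,6,7,8,9} → only 2 remains.
J5 = 3: row 5 has {1,2,4,5,6,7,8,9}; col 9 has {1,2,4,5,6,7,8,9}; box has {1,2,4,6,7,8,9} → only 3 remains.
G6 = 5: row 6 has {1,2,3,4,6,7,8,9}; col 7 has {1,2,3,7,8,9}; box has {1,2,3,4,6,7,8,9} → only 5 remains.
A7 = 3: row 7 has {1,5,6,7,9}; col 1 has {1,2,4,6,8,9}; box has {1,2,6,9} → only 3 remains.
D7 = 2: row 7 has {1,3,5,6,7,9}; col 4 has {1,4,6,7,8,9}; box has {1,4,6,7,8,9} → only 2 remains.
G7 = 4: row 7 has {1,2,3,5,6,7,9}; col 7 has {1,2,3,5,7,8,9}; box has {1,2,3,5,7,8,9} → only 4 remains.

4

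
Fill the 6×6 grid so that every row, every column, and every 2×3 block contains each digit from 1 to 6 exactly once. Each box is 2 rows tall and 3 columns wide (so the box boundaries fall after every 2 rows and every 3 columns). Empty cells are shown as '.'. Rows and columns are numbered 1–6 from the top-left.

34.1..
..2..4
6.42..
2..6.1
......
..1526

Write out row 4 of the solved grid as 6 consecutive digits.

253641

r2c4 = 3 (sole candidate).
r5c4 = 4 (sole candidate).
r5c6 = 3 (sole candidate).
r6c1 = 4 (sole candidate).
r6c2 = 3 (sole candidate).
r3c6 = 5 (sole candidate).
r4c2 = 5: row 4 has {1,2,6}; col 2 has {3,4}; box has {2,4,6} → only 5 remains.
r4c3 = 3: row 4 has {1,2,5,6}; col 3 has {1,2,4}; box has {2,4,5,6} → only 3 remains.
r4c5 = 4: row 4 has {1,2,3,5,6}; col 5 has {2}; box has {1,2,5,6} → only 4 remains.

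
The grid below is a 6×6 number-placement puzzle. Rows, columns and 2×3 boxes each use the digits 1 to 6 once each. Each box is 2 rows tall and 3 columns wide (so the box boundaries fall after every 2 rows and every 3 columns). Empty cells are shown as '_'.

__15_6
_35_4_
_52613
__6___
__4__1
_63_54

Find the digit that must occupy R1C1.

R2C6 = 2 (sole candidate).
R3C1 = 4 (sole candidate).
R4C2 = 1 (sole candidate).
R4C5 = 2 (sole candidate).
R4C6 = 5 (sole candidate).
R5C2 = 2 (sole candidate).
R5C4 = 3 (sole candidate).
R5C5 = 6 (sole candidate).
R6C1 = 1 (sole candidate).
R6C4 = 2 (sole candidate).
R1C1 = 2: row 1 has {1,5,6}; col 1 has {1,4}; box has {1,3,5} → only 2 remains.

2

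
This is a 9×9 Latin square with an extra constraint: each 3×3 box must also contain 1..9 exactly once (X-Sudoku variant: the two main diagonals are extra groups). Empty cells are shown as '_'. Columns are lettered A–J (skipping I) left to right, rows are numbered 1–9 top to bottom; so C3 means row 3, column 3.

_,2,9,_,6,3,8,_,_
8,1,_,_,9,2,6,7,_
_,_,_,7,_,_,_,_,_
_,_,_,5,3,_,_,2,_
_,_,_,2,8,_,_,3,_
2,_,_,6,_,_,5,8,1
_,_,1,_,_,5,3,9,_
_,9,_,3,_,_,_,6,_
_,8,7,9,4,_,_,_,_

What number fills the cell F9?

D2 = 4: row 2 has {1,2,6,7,8,9}; col 4 has {2,3,5,6,7,9}; box has {2,3,6,7,9} → only 4 remains.
C3 = 4: row 3 has {7}; col 3 has {1,7,9}; box has {1,2,8,9}; main diagonal has {1,3,5,6,8} → only 4 remains.
G3 = 2: row 3 has {4,7}; col 7 has {3,5,6,8}; box has {6,7,8}; anti-diagonal has {1,6,7,8,9} → only 2 remains.
F4 = 4: row 4 has {2,3,5}; col 6 has {2,3,5}; box has {2,3,5,6,8}; anti-diagonal has {1,2,6,7,8,9} → only 4 remains.
C6 = 3: row 6 has {1,2,5,6,8}; col 3 has {1,4,7,9}; box has {2} → only 3 remains.
E6 = 7: row 6 has {1,2,3,5,6,8}; col 5 has {3,4,6,8,9}; box has {2,3,4,5,6,8} → only 7 remains.
F6 = 9: row 6 has {1,2,3,5,6,7,8}; col 6 has {2,3,4,5}; box has {2,3,4,5,6,7,8}; main diagonal has {1,3,4,5,6,8} → only 9 remains.
D7 = 8: row 7 has {1,3,5,9}; col 4 has {2,3,4,5,6,7,9}; box has {3,4,5,9} → only 8 remains.
E7 = 2: row 7 has {1,3,5,8,9}; col 5 has {3,4,6,7,8,9}; box has {3,4,5,8,9} → only 2 remains.
E8 = 1: row 8 has {3,6,9}; col 5 has {2,3,4,6,7,8,9}; box has {2,3,4,5,8,9} → only 1 remains.
F8 = 7: row 8 has {1,3,6,9}; col 6 has {2,3,4,5,9}; box has {1,2,3,4,5,8,9} → only 7 remains.
G8 = 4: row 8 has {1,3,6,7,9}; col 7 has {2,3,5,6,8}; box has {3,6,9} → only 4 remains.
F9 = 6: row 9 has {4,7,8,9}; col 6 has {2,3,4,5,7,9}; box has {1,2,3,4,5,7,8,9} → only 6 remains.

6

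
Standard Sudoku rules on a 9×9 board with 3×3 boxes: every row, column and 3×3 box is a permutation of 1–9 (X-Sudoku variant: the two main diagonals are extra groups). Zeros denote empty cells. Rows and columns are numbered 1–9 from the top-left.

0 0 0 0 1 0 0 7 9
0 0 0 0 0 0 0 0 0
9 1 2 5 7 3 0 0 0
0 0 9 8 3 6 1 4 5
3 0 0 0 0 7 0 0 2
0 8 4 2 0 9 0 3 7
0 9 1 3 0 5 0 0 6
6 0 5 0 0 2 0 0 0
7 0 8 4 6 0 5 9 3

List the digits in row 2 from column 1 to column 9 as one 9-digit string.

867924351

r1c4 = 6: row 1 has {1,7,9}; col 4 has {2,3,4,5,8}; box has {1,3,5,7} → only 6 remains.
r2c4 = 9: row 2 has {}; col 4 has {2,3,4,5,6,8}; box has {1,3,5,6,7} → only 9 remains.
r4c1 = 2: row 4 has {1,3,4,5,6,8,9}; col 1 has {3,6,7,9}; box has {3,4,8,9} → only 2 remains.
r4c2 = 7: row 4 has {1,2,3,4,5,6,8,9}; col 2 has {1,8,9}; box has {2,3,4,8,9} → only 7 remains.
r5c3 = 6: row 5 has {2,3,7}; col 3 has {1,2,4,5,8,9}; box has {2,3,4,7,8,9} → only 6 remains.
r5c4 = 1: row 5 has {2,3,6,7}; col 4 has {2,3,4,5,6,8,9}; box has {2,3,6,7,8,9} → only 1 remains.
r5c8 = 8: row 5 has {1,2,3,6,7}; col 8 has {3,4,7,9}; box has {1,2,3,4,5,7} → only 8 remains.
r6c5 = 5: row 6 has {2,3,4,7,8,9}; col 5 has {1,3,6,7}; box has {1,2,3,6,7,8,9} → only 5 remains.
r6c7 = 6: row 6 has {2,3,4,5,7,8,9}; col 7 has {1,5}; box has {1,2,3,4,5,7,8} → only 6 remains.
r7c1 = 4: row 7 has {1,3,5,6,9}; col 1 has {2,3,6,7,9}; box has {1,5,6,7,8,9} → only 4 remains.
r7c5 = 8: row 7 has {1,3,4,5,6,9}; col 5 has {1,3,5,6,7}; box has {2,3,4,5,6} → only 8 remains.
r7c7 = 7: row 7 has {1,3,4,5,6,8,9}; col 7 has {1,5,6}; box has {3,5,6,9}; main diagonal has {2,3,8,9} → only 7 remains.
r7c8 = 2: row 7 has {1,3,4,5,6,7,8,9}; col 8 has {3,4,7,8,9}; box has {3,5,6,7,9} → only 2 remains.
r8c2 = 3: row 8 has {2,5,6}; col 2 has {1,7,8,9}; box has {1,4,5,6,7,8,9}; anti-diagonal has {1,2,6,7,9} → only 3 remains.
r8c4 = 7: row 8 has {2,3,5,6}; col 4 has {1,2,3,4,5,6,8,9}; box has {2,3,4,5,6,8} → only 7 remains.
r8c5 = 9: row 8 has {2,3,5,6,7}; col 5 has {1,3,5,6,7,8}; box has {2,3,4,5,6,7,8} → only 9 remains.
r8c8 = 1: row 8 has {2,3,5,6,7,9}; col 8 has {2,3,4,7,8,9}; box has {2,3,5,6,7,9}; main diagonal has {2,3,7,8,9} → only 1 remains.
r9c2 = 2: row 9 has {3,4,5,6,7,8,9}; col 2 has {1,3,7,8,9}; box has {1,3,4,5,6,7,8,9} → only 2 remains.
r9c6 = 1: row 9 has {2,3,4,5,6,7,8,9}; col 6 has {2,3,5,6,7,9}; box has {2,3,4,5,6,7,8,9} → only 1 remains.
r1c1 = 5: row 1 has {1,6,7,9}; col 1 has {2,3,4,6,7,9}; box has {1,2,9}; main diagonal has {1,2,3,7,8,9} → only 5 remains.
r1c2 = 4: row 1 has {1,5,6,7,9}; col 2 has {1,2,3,7,8,9}; box has {1,2,5,9} → only 4 remains.
r1c3 = 3: row 1 has {1,4,5,6,7,9}; col 3 has {1,2,4,5,6,8,9}; box has {1,2,4,5,9} → only 3 remains.
r1c6 = 8: row 1 has {1,3,4,5,6,7,9}; col 6 has {1,2,3,5,6,7,9}; box has {1,3,5,6,7,9} → only 8 remains.
r1c7 = 2: row 1 has {1,3,4,5,6,7,8,9}; col 7 has {1,5,6,7}; box has {7,9} → only 2 remains.
r2c1 = 8: row 2 has {9}; col 1 has {2,3,4,5,6,7,9}; box has {1,2,3,4,5,9} → only 8 remains.
r2c2 = 6: row 2 has {8,9}; col 2 has {1,2,3,4,7,8,9}; box has {1,2,3,4,5,8,9}; main diagonal has {1,2,3,5,7,8,9} → only 6 remains.
r2c3 = 7: row 2 has {6,8,9}; col 3 has {1,2,3,4,5,6,8,9}; box has {1,2,3,4,5,6,8,9} → only 7 remains.
r2c6 = 4: row 2 has {6,7,8,9}; col 6 has {1,2,3,5,6,7,8,9}; box has {1,3,5,6,7,8,9} → only 4 remains.
r2c7 = 3: row 2 has {4,6,7,8,9}; col 7 has {1,2,5,6,7}; box has {2,7,9} → only 3 remains.
r2c8 = 5: row 2 has {3,4,6,7,8,9}; col 8 has {1,2,3,4,7,8,9}; box has {2,3,7,9}; anti-diagonal has {1,2,3,6,7,9} → only 5 remains.
r2c9 = 1: row 2 has {3,4,5,6,7,8,9}; col 9 has {2,3,5,6,7,9}; box has {2,3,5,7,9} → only 1 remains.
r3c8 = 6: row 3 has {1,2,3,5,7,9}; col 8 has {1,2,3,4,5,7,8,9}; box has {1,2,3,5,7,9} → only 6 remains.
r5c2 = 5: row 5 has {1,2,3,6,7,8}; col 2 has {1,2,3,4,6,7,8,9}; box has {2,3,4,6,7,8,9} → only 5 remains.
r5c5 = 4: row 5 has {1,2,3,5,6,7,8}; col 5 has {1,3,5,6,7,8,9}; box has {1,2,3,5,6,7,8,9}; main diagonal has {1,2,3,5,6,7,8,9}; anti-diagonal has {1,2,3,5,6,7,9} → only 4 remains.
r5c7 = 9: row 5 has {1,2,3,4,5,6,7,8}; col 7 has {1,2,3,5,6,7}; box has {1,2,3,4,5,6,7,8} → only 9 remains.
r6c1 = 1: row 6 has {2,3,4,5,6,7,8,9}; col 1 has {2,3,4,5,6,7,8,9}; box has {2,3,4,5,6,7,8,9} → only 1 remains.
r2c5 = 2: row 2 has {1,3,4,5,6,7,8,9}; col 5 has {1,3,4,5,6,7,8,9}; box has {1,3,4,5,6,7,8,9} → only 2 remains.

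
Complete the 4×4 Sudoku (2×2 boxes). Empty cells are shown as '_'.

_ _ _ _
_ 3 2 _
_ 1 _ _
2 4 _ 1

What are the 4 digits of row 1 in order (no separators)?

row 1, column 2 = 2: row 1 has {}; col 2 has {1,3,4}; box has {3} → only 2 remains.
row 2, column 4 = 4: row 2 has {2,3}; col 4 has {1}; box has {2} → only 4 remains.
row 3, column 1 = 3: row 3 has {1}; col 1 has {2}; box has {1,2,4} → only 3 remains.
row 3, column 3 = 4: row 3 has {1,3}; col 3 has {2}; box has {1} → only 4 remains.
row 3, column 4 = 2: row 3 has {1,3,4}; col 4 has {1,4}; box has {1,4} → only 2 remains.
row 4, column 3 = 3: row 4 has {1,2,4}; col 3 has {2,4}; box has {1,2,4} → only 3 remains.
row 1, column 3 = 1: row 1 has {2}; col 3 has {2,3,4}; box has {2,4} → only 1 remains.
row 1, column 4 = 3: row 1 has {1,2}; col 4 has {1,2,4}; box has {1,2,4} → only 3 remains.
row 2, column 1 = 1: row 2 has {2,3,4}; col 1 has {2,3}; box has {2,3} → only 1 remains.
row 1, column 1 = 4: row 1 has {1,2,3}; col 1 has {1,2,3}; box has {1,2,3} → only 4 remains.

4213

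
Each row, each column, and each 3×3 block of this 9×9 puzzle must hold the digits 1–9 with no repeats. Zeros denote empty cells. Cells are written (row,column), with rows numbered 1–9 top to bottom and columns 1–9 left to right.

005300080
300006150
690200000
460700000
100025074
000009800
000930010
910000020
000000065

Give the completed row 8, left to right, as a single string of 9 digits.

(6,8) = 3 (sole candidate).
(3,8) = 4 (sole candidate).
(4,8) = 9 (sole candidate).
(5,7) = 6 (sole candidate).
(5,4) = 8 (sole candidate).
(2,4) = 4 (sole candidate).
(4,5) = 1 (sole candidate).
(4,6) = 3 (sole candidate).
(4,9) = 2 (sole candidate).
(5,2) = 3 (sole candidate).
(5,3) = 9 (sole candidate).
(6,4) = 6 (sole candidate).
(6,5) = 4 (sole candidate).
(6,9) = 1 (sole candidate).
(8,4) = 5: row 8 has {1,2,9}; col 4 has {2,3,4,6,7,8,9}; box has {3,9} → only 5 remains.
(9,4) = 1 (sole candidate).
(4,3) = 8 (sole candidate).
(4,7) = 5 (sole candidate).
(1,6) = 1 (hidden single in row 1).
(1,2) = 4 (hidden single in row 1).
(1,9) = 6 (hidden single in row 1).
(3,3) = 1 (hidden single in row 3).
(3,5) = 5 (hidden single in row 3).
(3,6) = 8 (hidden single in row 3).
(2,2) = 8 (hidden single in row 2).
(2,3) = 2 (hidden single in row 2).
(1,1) = 7 (sole candidate).
(1,5) = 9 (sole candidate).
(1,7) = 2 (sole candidate).
(2,5) = 7 (sole candidate).
(2,9) = 9 (sole candidate).
(6,3) = 7 (sole candidate).
(9,5) = 8 (sole candidate).
(8,5) = 6: row 8 has {1,2,5,9}; col 5 has {1,2,3,4,5,7,8,9}; box has {1,3,5,8,9} → only 6 remains.
(9,1) = 2 (sole candidate).
(9,2) = 7 (sole candidate).
(9,6) = 4 (sole candidate).
(6,1) = 5 (sole candidate).
(6,2) = 2 (sole candidate).
(7,1) = 8 (sole candidate).
(7,2) = 5 (sole candidate).
(7,9) = 7 (sole candidate).
(8,6) = 7: row 8 has {1,2,5,6,9}; col 6 has {1,3,4,5,6,8,9}; box has {1,3,4,5,6,8,9} → only 7 remains.
(9,3) = 3 (sole candidate).
(9,7) = 9 (sole candidate).
(3,9) = 3 (sole candidate).
(7,6) = 2 (sole candidate).
(7,7) = 4 (sole candidate).
(8,3) = 4: row 8 has {1,2,5,6,7,9}; col 3 has {1,2,3,5,7,8,9}; box has {1,2,3,5,7,8,9} → only 4 remains.
(8,7) = 3: row 8 has {1,2,4,5,6,7,9}; col 7 has {1,2,4,5,6,8,9}; box has {1,2,4,5,6,7,9} → only 3 remains.
(8,9) = 8: row 8 has {1,2,3,4,5,6,7,9}; col 9 has {1,2,3,4,5,6,7,9}; box has {1,2,3,4,5,6,7,9} → only 8 remains.

914567328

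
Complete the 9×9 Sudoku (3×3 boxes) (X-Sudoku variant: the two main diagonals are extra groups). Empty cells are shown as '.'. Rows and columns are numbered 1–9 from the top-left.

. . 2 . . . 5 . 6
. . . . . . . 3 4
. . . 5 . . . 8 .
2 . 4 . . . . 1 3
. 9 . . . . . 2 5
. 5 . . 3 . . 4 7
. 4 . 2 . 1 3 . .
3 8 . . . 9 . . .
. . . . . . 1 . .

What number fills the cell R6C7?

R8C9 = 2 (sole candidate).
R5C3 = 3 (hidden single in row 5).
R6C6 = 2 (hidden single in row 6).
R8C3 = 1 (hidden single in row 8).
R9C2 = 2 (hidden single in row 9).
R8C7 = 4 (hidden single in column 7).
R3C9 = 1 (hidden single in column 9).
R8C8 = 5 (hidden single in main diagonal).
R3C7 = 2 (hidden single in anti-diagonal).
R5C5 = 4 (hidden single in anti-diagonal).
R2C5 = 2 (hidden single in row 2).
R3C1 = 4 (hidden single in column 1).
R1C5 = 1 (hidden single in column 5).
R2C2 = 1 (hidden single in column 2).
R2C7 = 7 (hidden single in column 7).
R1C8 = 9 (sole candidate).
R6C4 = 1 (hidden single in anti-diagonal).
R5C1 = 1 (hidden single in row 5).
R6C7 = 9: in row 6, 9 can only go here (every other open cell in that row sees a 9).

9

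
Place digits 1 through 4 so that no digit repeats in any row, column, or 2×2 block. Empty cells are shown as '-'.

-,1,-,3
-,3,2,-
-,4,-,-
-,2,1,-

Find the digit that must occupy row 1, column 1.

2

row 1, column 3 = 4 (sole candidate).
row 2, column 1 = 4 (sole candidate).
row 2, column 4 = 1 (sole candidate).
row 3, column 3 = 3 (sole candidate).
row 3, column 4 = 2 (sole candidate).
row 4, column 1 = 3 (sole candidate).
row 4, column 4 = 4 (sole candidate).
row 1, column 1 = 2: row 1 has {1,3,4}; col 1 has {3,4}; box has {1,3,4} → only 2 remains.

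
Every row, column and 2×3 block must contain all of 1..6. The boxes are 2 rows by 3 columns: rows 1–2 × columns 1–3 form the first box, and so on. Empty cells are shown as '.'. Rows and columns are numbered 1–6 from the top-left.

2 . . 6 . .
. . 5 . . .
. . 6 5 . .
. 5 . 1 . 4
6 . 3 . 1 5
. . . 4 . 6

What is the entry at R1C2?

3

R4C1 = 3: row 4 has {1,4,5}; col 1 has {2,6}; box has {5,6} → only 3 remains.
R4C3 = 2: row 4 has {1,3,4,5}; col 3 has {3,5,6}; box has {3,5,6} → only 2 remains.
R4C5 = 6: row 4 has {1,2,3,4,5}; col 5 has {1}; box has {1,4,5} → only 6 remains.
R5C4 = 2: row 5 has {1,3,5,6}; col 4 has {1,4,5,6}; box has {1,4,5,6} → only 2 remains.
R6C3 = 1: row 6 has {4,6}; col 3 has {2,3,5,6}; box has {3,6} → only 1 remains.
R6C5 = 3: row 6 has {1,4,6}; col 5 has {1,6}; box has {1,2,4,5,6} → only 3 remains.
R1C3 = 4: row 1 has {2,6}; col 3 has {1,2,3,5,6}; box has {2,5} → only 4 remains.
R1C5 = 5: row 1 has {2,4,6}; col 5 has {1,3,6}; box has {6} → only 5 remains.
R2C1 = 1: row 2 has {5}; col 1 has {2,3,6}; box has {2,4,5} → only 1 remains.
R2C4 = 3: row 2 has {1,5}; col 4 has {1,2,4,5,6}; box has {5,6} → only 3 remains.
R2C6 = 2: row 2 has {1,3,5}; col 6 has {4,5,6}; box has {3,5,6} → only 2 remains.
R3C1 = 4: row 3 has {5,6}; col 1 has {1,2,3,6}; box has {2,3,5,6} → only 4 remains.
R3C2 = 1: row 3 has {4,5,6}; col 2 has {5}; box has {2,3,4,5,6} → only 1 remains.
R3C5 = 2: row 3 has {1,4,5,6}; col 5 has {1,3,5,6}; box has {1,4,5,6} → only 2 remains.
R3C6 = 3: row 3 has {1,2,4,5,6}; col 6 has {2,4,5,6}; box has {1,2,4,5,6} → only 3 remains.
R5C2 = 4: row 5 has {1,2,3,5,6}; col 2 has {1,5}; box has {1,3,6} → only 4 remains.
R6C1 = 5: row 6 has {1,3,4,6}; col 1 has {1,2,3,4,6}; box has {1,3,4,6} → only 5 remains.
R6C2 = 2: row 6 has {1,3,4,5,6}; col 2 has {1,4,5}; box has {1,3,4,5,6} → only 2 remains.
R1C2 = 3: row 1 has {2,4,5,6}; col 2 has {1,2,4,5}; box has {1,2,4,5} → only 3 remains.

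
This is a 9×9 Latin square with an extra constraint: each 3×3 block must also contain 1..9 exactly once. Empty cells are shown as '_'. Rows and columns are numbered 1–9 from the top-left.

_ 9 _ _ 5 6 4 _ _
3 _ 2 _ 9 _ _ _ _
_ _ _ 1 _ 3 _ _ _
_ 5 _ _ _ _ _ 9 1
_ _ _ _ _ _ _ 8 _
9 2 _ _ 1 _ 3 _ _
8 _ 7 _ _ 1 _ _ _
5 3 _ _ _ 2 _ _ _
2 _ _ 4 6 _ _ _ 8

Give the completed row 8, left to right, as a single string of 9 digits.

536982714

R7C5 = 3 (sole candidate).
R9C2 = 1 (sole candidate).
R9C3 = 9 (sole candidate).
R9C8 = 3 (hidden single in row 9).
R1C9 = 3 (hidden single in row 1).
R3C3 = 5 (hidden single in column 3).
R5C6 = 9 (hidden single in column 6).
Singles propagation stalls; R8C5 is still open with candidates {7,8}.
  Try R8C5 = 7: this forces R9C6=5, R9C7=7, R7C4=9, R8C4=8, R2C4=7, R1C4=2, R1C3=8; then column 2 has no cell left for 8 — contradiction.
So R8C5 = 8.
Singles propagation stalls; R8C4 is still open with candidates {7,9}.
  Try R8C4 = 7: this forces R2C4=8, R9C6=5, R9C7=7, R1C4=2, R7C4=9, R1C3=8; then column 2 has no cell left for 8 — contradiction.
So R8C4 = 9.
R7C4 = 5 (sole candidate).
R9C6 = 7 (sole candidate).
R9C7 = 5 (sole candidate).
R5C9 = 5 (hidden single in row 5).
R2C8 = 5 (hidden single in row 2).
R2C7 = 1 (hidden single in row 2).
R6C6 = 5 (hidden single in row 6).
R8C8 = 1: in row 8, 1 can only go here (every other open cell in that row sees a 1).
R3C7 = 8 (hidden single in column 7).
R3C9 = 9 (hidden single in row 3).
R7C7 = 9 (hidden single in row 7).
R2C2 = 8 (hidden single in column 2).
R1C3 = 1 (sole candidate).
R2C4 = 7 (sole candidate).
R2C6 = 4 (sole candidate).
R2C9 = 6 (sole candidate).
R3C5 = 2 (sole candidate).
R3C8 = 7 (sole candidate).
R4C6 = 8 (sole candidate).
R6C4 = 6 (sole candidate).
R6C8 = 4 (sole candidate).
R6C9 = 7 (sole candidate).
R8C9 = 4: row 8 has {1,2,3,5,8,9}; col 9 has {1,3,5,6,7,8,9}; box has {1,3,5,8,9} → only 4 remains.
R1C1 = 7 (sole candidate).
R1C4 = 8 (sole candidate).
R1C8 = 2 (sole candidate).
R6C3 = 8 (sole candidate).
R7C8 = 6 (sole candidate).
R7C9 = 2 (sole candidate).
R8C3 = 6: row 8 has {1,2,3,4,5,8,9}; col 3 has {1,2,5,7,8,9}; box has {1,2,3,5,7,8,9} → only 6 remains.
R8C7 = 7: row 8 has {1,2,3,4,5,6,8,9}; col 7 has {1,3,4,5,8,9}; box has {1,2,3,4,5,6,8,9} → only 7 remains.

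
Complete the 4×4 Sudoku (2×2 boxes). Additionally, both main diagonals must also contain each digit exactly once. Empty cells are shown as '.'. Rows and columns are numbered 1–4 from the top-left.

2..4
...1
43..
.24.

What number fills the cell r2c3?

r1c2 = 1: row 1 has {2,4}; col 2 has {2,3}; box has {2} → only 1 remains.
r1c3 = 3: row 1 has {1,2,4}; col 3 has {4}; box has {1,4} → only 3 remains.
r2c1 = 3: row 2 has {1}; col 1 has {2,4}; box has {1,2} → only 3 remains.
r2c2 = 4: row 2 has {1,3}; col 2 has {1,2,3}; box has {1,2,3}; main diagonal has {2} → only 4 remains.
r2c3 = 2: row 2 has {1,3,4}; col 3 has {3,4}; box has {1,3,4}; anti-diagonal has {3,4} → only 2 remains.

2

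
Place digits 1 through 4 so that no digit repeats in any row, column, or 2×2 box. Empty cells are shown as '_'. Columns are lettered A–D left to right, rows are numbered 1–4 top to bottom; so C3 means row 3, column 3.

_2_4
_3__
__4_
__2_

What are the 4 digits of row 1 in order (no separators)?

A1 = 1: row 1 has {2,4}; col 1 has {}; box has {2,3} → only 1 remains.
C1 = 3: row 1 has {1,2,4}; col 3 has {2,4}; box has {4} → only 3 remains.

1234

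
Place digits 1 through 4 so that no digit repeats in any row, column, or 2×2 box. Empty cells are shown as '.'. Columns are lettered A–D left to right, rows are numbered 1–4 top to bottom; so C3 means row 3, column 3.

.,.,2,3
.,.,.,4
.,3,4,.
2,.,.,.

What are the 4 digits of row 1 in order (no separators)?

C2 = 1 (sole candidate).
A3 = 1 (sole candidate).
D3 = 2 (sole candidate).
B4 = 4 (sole candidate).
C4 = 3 (sole candidate).
D4 = 1 (sole candidate).
A1 = 4: row 1 has {2,3}; col 1 has {1,2}; box has {} → only 4 remains.
B1 = 1: row 1 has {2,3,4}; col 2 has {3,4}; box has {4} → only 1 remains.

4123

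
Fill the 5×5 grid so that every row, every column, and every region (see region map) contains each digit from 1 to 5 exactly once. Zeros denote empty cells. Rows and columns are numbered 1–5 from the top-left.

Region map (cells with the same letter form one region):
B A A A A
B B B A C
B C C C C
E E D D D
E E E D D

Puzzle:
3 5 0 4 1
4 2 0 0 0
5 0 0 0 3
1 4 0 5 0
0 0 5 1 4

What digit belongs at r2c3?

r1c3 = 2: row 1 has {1,3,4,5}; col 3 has {5}; region has {1,4,5} → only 2 remains.
r2c3 = 1: row 2 has {2,4}; col 3 has {2,5}; region has {2,3,4,5} → only 1 remains.

1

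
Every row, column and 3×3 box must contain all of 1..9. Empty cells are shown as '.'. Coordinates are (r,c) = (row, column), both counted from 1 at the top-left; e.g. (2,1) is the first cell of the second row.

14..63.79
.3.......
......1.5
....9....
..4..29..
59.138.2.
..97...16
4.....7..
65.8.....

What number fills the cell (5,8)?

5

(3,8) = 3 (hidden single in row 3).
(9,3) = 7 (hidden single in row 9).
(6,3) = 6 (sole candidate).
(6,7) = 4 (sole candidate).
(6,9) = 7 (sole candidate).
(3,2) = 6 (hidden single in row 3).
(8,4) = 3 (hidden single in column 4).
(8,6) = 6 (hidden single in row 8).
(8,8) = 9 (hidden single in row 8).
(9,8) = 4 (sole candidate).
(8,5) = 5 (hidden single in row 8).
(5,5) = 7 (sole candidate).
(7,6) = 4 (sole candidate).
(4,6) = 5 (sole candidate).
(5,4) = 6 (sole candidate).
(7,5) = 2 (sole candidate).
(9,5) = 1 (sole candidate).
(9,6) = 9 (sole candidate).
(3,6) = 7 (sole candidate).
(4,4) = 4 (sole candidate).
(7,2) = 8 (sole candidate).
(2,6) = 1 (sole candidate).
(5,2) = 1 (sole candidate).
(7,1) = 3 (sole candidate).
(7,7) = 5 (sole candidate).
(8,2) = 2 (sole candidate).
(8,3) = 1 (sole candidate).
(8,9) = 8 (sole candidate).
(4,2) = 7 (sole candidate).
(5,1) = 8 (sole candidate).
(5,8) = 5: row 5 has {1,2,4,6,7,8,9}; col 8 has {1,2,3,4,7,9}; box has {2,4,7,9} → only 5 remains.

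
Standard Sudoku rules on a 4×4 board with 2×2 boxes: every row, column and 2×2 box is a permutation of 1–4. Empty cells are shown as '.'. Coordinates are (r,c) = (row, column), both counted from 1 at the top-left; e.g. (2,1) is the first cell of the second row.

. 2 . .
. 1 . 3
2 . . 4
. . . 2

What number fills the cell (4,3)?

3

(1,4) = 1 (sole candidate).
(2,1) = 4 (sole candidate).
(2,3) = 2 (sole candidate).
(3,2) = 3 (sole candidate).
(3,3) = 1 (sole candidate).
(4,1) = 1 (sole candidate).
(4,2) = 4 (sole candidate).
(4,3) = 3: row 4 has {1,2,4}; col 3 has {1,2}; box has {1,2,4} → only 3 remains.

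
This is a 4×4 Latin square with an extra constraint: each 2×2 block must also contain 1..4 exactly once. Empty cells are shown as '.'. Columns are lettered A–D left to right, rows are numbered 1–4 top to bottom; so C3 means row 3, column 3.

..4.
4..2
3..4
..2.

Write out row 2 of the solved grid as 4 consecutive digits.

4132

C3 = 1: row 3 has {3,4}; col 3 has {2,4}; box has {2,4} → only 1 remains.
A4 = 1: row 4 has {2}; col 1 has {3,4}; box has {3} → only 1 remains.
B4 = 4: row 4 has {1,2}; col 2 has {}; box has {1,3} → only 4 remains.
D4 = 3: row 4 has {1,2,4}; col 4 has {2,4}; box has {1,2,4} → only 3 remains.
A1 = 2: row 1 has {4}; col 1 has {1,3,4}; box has {4} → only 2 remains.
D1 = 1: row 1 has {2,4}; col 4 has {2,3,4}; box has {2,4} → only 1 remains.
C2 = 3: row 2 has {2,4}; col 3 has {1,2,4}; box has {1,2,4} → only 3 remains.
B3 = 2: row 3 has {1,3,4}; col 2 has {4}; box has {1,3,4} → only 2 remains.
B1 = 3: row 1 has {1,2,4}; col 2 has {2,4}; box has {2,4} → only 3 remains.
B2 = 1: row 2 has {2,3,4}; col 2 has {2,3,4}; box has {2,3,4} → only 1 remains.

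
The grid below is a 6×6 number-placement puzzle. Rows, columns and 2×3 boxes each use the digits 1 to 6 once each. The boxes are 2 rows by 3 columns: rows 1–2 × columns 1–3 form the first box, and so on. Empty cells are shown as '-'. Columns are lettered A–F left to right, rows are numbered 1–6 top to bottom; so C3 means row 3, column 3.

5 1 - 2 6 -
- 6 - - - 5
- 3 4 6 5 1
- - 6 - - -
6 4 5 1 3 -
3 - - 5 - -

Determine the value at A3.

2

C1 = 3: row 1 has {1,2,5,6}; col 3 has {4,5,6}; box has {1,5,6} → only 3 remains.
F1 = 4: row 1 has {1,2,3,5,6}; col 6 has {1,5}; box has {2,5,6} → only 4 remains.
C2 = 2: row 2 has {5,6}; col 3 has {3,4,5,6}; box has {1,3,5,6} → only 2 remains.
D2 = 3: row 2 has {2,5,6}; col 4 has {1,2,5,6}; box has {2,4,5,6} → only 3 remains.
E2 = 1: row 2 has {2,3,5,6}; col 5 has {3,5,6}; box has {2,3,4,5,6} → only 1 remains.
A3 = 2: row 3 has {1,3,4,5,6}; col 1 has {3,5,6}; box has {3,4,6} → only 2 remains.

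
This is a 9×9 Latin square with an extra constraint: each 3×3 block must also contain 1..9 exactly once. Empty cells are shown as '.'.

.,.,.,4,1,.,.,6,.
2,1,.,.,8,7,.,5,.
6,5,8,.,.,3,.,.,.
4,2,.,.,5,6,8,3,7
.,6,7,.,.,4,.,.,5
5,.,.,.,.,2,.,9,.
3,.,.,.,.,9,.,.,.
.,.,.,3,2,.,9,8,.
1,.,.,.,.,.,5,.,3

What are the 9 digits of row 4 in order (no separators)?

429156837

r1c6 = 5 (sole candidate).
r3c5 = 9 (sole candidate).
r5c5 = 3 (sole candidate).
r6c5 = 7 (sole candidate).
r8c1 = 7 (sole candidate).
r8c2 = 4 (sole candidate).
r8c6 = 1 (sole candidate).
r8c9 = 6 (sole candidate).
r9c6 = 8 (sole candidate).
r1c1 = 9 (sole candidate).
r1c3 = 3 (sole candidate).
r2c3 = 4 (sole candidate).
r2c4 = 6 (sole candidate).
r2c7 = 3 (sole candidate).
r2c9 = 9 (sole candidate).
r3c4 = 2 (sole candidate).
r5c1 = 8 (sole candidate).
r6c2 = 3 (sole candidate).
r6c3 = 1 (sole candidate).
r6c4 = 8 (sole candidate).
r6c9 = 4 (sole candidate).
r7c2 = 8 (sole candidate).
r8c3 = 5 (sole candidate).
r9c2 = 9 (sole candidate).
r9c4 = 7 (sole candidate).
r1c2 = 7 (sole candidate).
r1c7 = 2 (sole candidate).
r1c9 = 8 (sole candidate).
r3c9 = 1 (sole candidate).
r4c3 = 9: row 4 has {2,3,4,5,6,7,8}; col 3 has {1,3,4,5,7,8}; box has {1,2,3,4,5,6,7,8} → only 9 remains.
r4c4 = 1: row 4 has {2,3,4,5,6,7,8,9}; col 4 has {2,3,4,6,7,8}; box has {2,3,4,5,6,7,8} → only 1 remains.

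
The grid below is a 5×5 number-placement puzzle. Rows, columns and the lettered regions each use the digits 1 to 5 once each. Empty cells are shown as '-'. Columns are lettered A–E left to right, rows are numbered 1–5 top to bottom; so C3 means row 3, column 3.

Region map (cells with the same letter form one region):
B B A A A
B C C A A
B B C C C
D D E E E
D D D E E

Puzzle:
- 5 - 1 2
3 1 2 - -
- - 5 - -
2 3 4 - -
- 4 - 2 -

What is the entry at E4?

1

A1 = 4: row 1 has {1,2,5}; col 1 has {2,3}; region has {3,5} → only 4 remains.
C1 = 3: row 1 has {1,2,4,5}; col 3 has {2,4,5}; region has {1,2} → only 3 remains.
A3 = 1: row 3 has {5}; col 1 has {2,3,4}; region has {3,4,5} → only 1 remains.
B3 = 2: row 3 has {1,5}; col 2 has {1,3,4,5}; region has {1,3,4,5} → only 2 remains.
D4 = 5: row 4 has {2,3,4}; col 4 has {1,2}; region has {2,4} → only 5 remains.
E4 = 1: row 4 has {2,3,4,5}; col 5 has {2}; region has {2,4,5} → only 1 remains.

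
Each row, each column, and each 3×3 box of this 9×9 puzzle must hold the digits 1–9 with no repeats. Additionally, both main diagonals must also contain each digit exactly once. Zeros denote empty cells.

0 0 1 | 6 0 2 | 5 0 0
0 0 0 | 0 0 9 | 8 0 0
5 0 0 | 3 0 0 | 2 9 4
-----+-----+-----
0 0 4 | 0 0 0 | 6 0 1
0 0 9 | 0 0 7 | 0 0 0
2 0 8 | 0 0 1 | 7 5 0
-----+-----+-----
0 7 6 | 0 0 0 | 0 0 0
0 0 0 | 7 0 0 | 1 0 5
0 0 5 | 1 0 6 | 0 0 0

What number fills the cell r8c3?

2

r3c3 = 7 (sole candidate).
r3c6 = 8 (sole candidate).
r3c2 = 6 (sole candidate).
r3c5 = 1 (sole candidate).
r6c2 = 3 (sole candidate).
r6c9 = 9 (sole candidate).
r4c1 = 7 (sole candidate).
r4c2 = 5 (sole candidate).
r4c6 = 3 (sole candidate).
r5c2 = 1 (sole candidate).
r6c4 = 4 (sole candidate).
r6c5 = 6 (sole candidate).
r8c6 = 4 (sole candidate).
r1c9 = 7 (sole candidate).
r2c4 = 5 (sole candidate).
r2c8 = 1 (sole candidate).
r5c1 = 6 (sole candidate).
r7c6 = 5 (sole candidate).
r1c5 = 4 (sole candidate).
r1c8 = 3 (sole candidate).
r2c5 = 7 (sole candidate).
r2c9 = 6 (sole candidate).
r5c5 = 5 (hidden single in row 5).
r7c1 = 1 (hidden single in row 7).
r8c8 = 6 (hidden single in row 8).
r9c8 = 7 (hidden single in row 9).
r2c1 = 4 (hidden single in column 1).
r2c2 = 2 (sole candidate).
r2c3 = 3 (sole candidate).
r8c3 = 2: row 8 has {1,4,5,6,7}; col 3 has {1,3,4,5,6,7,8,9}; box has {1,5,6,7} → only 2 remains.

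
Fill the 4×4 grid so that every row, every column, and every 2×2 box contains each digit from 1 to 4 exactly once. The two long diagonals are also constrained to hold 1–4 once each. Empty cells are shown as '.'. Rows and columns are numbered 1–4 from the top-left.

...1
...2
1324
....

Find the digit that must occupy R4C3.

R2C3 = 4 (sole candidate).
R4C1 = 2 (sole candidate).
R4C2 = 4 (sole candidate).
R4C4 = 3 (sole candidate).
R1C1 = 4 (sole candidate).
R1C2 = 2 (sole candidate).
R1C3 = 3 (sole candidate).
R2C1 = 3 (sole candidate).
R2C2 = 1 (sole candidate).
R4C3 = 1: row 4 has {2,3,4}; col 3 has {2,3,4}; box has {2,3,4} → only 1 remains.

1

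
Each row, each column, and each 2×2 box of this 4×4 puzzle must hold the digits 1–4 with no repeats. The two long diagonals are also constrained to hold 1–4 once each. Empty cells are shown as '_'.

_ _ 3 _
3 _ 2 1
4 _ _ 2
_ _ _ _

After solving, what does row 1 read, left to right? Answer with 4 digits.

2134

r1c4 = 4: row 1 has {3}; col 4 has {1,2}; box has {1,2,3}; anti-diagonal has {2} → only 4 remains.
r2c2 = 4 (sole candidate).
r3c3 = 1 (sole candidate).
r4c1 = 1 (sole candidate).
r4c3 = 4 (sole candidate).
r4c4 = 3 (sole candidate).
r1c1 = 2: row 1 has {3,4}; col 1 has {1,3,4}; box has {3,4}; main diagonal has {1,3,4} → only 2 remains.
r1c2 = 1: row 1 has {2,3,4}; col 2 has {4}; box has {2,3,4} → only 1 remains.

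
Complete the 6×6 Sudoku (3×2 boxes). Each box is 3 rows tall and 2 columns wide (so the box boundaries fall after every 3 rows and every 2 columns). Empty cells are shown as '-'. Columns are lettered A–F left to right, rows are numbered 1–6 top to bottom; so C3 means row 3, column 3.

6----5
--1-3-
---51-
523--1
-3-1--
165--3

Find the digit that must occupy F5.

B3 = 4 (sole candidate).
A5 = 4 (sole candidate).
B1 = 1 (sole candidate).
A2 = 2 (sole candidate).
B2 = 5 (sole candidate).
A3 = 3 (sole candidate).
D1 = 3 (hidden single in row 1).
E5 = 5 (hidden single in row 5).
C1 = 4 (hidden single in column 3).
E1 = 2 (sole candidate).
D2 = 6 (sole candidate).
F2 = 4 (sole candidate).
C3 = 2 (sole candidate).
F3 = 6 (sole candidate).
D4 = 4 (sole candidate).
E4 = 6 (sole candidate).
C5 = 6 (sole candidate).
F5 = 2: row 5 has {1,3,4,5,6}; col 6 has {1,3,4,5,6}; box has {1,3,5,6} → only 2 remains.

2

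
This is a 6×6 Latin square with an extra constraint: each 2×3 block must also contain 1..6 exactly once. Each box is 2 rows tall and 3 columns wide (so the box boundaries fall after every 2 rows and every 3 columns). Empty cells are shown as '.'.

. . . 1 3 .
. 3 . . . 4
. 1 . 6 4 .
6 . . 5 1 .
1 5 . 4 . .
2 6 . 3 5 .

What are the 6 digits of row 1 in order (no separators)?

426135

R2C1 = 5: row 2 has {3,4}; col 1 has {1,2,6}; box has {3} → only 5 remains.
R2C4 = 2: row 2 has {3,4,5}; col 4 has {1,3,4,5,6}; box has {1,3,4} → only 2 remains.
R2C5 = 6: row 2 has {2,3,4,5}; col 5 has {1,3,4,5}; box has {1,2,3,4} → only 6 remains.
R3C1 = 3: row 3 has {1,4,6}; col 1 has {1,2,5,6}; box has {1,6} → only 3 remains.
R3C6 = 2: row 3 has {1,3,4,6}; col 6 has {4}; box has {1,4,5,6} → only 2 remains.
R4C6 = 3: row 4 has {1,5,6}; col 6 has {2,4}; box has {1,2,4,5,6} → only 3 remains.
R5C3 = 3: row 5 has {1,4,5}; col 3 has {}; box has {1,2,5,6} → only 3 remains.
R5C5 = 2: row 5 has {1,3,4,5}; col 5 has {1,3,4,5,6}; box has {3,4,5} → only 2 remains.
R5C6 = 6: row 5 has {1,2,3,4,5}; col 6 has {2,3,4}; box has {2,3,4,5} → only 6 remains.
R6C3 = 4: row 6 has {2,3,5,6}; col 3 has {3}; box has {1,2,3,5,6} → only 4 remains.
R6C6 = 1: row 6 has {2,3,4,5,6}; col 6 has {2,3,4,6}; box has {2,3,4,5,6} → only 1 remains.
R1C1 = 4: row 1 has {1,3}; col 1 has {1,2,3,5,6}; box has {3,5} → only 4 remains.
R1C2 = 2: row 1 has {1,3,4}; col 2 has {1,3,5,6}; box has {3,4,5} → only 2 remains.
R1C3 = 6: row 1 has {1,2,3,4}; col 3 has {3,4}; box has {2,3,4,5} → only 6 remains.
R1C6 = 5: row 1 has {1,2,3,4,6}; col 6 has {1,2,3,4,6}; box has {1,2,3,4,6} → only 5 remains.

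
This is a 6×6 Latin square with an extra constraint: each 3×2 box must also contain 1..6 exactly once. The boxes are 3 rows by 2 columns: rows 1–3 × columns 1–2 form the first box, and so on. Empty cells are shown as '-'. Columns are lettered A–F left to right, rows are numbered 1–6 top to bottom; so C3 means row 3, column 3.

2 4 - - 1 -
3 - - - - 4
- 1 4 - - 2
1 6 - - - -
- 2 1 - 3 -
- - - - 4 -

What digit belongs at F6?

B2 = 5: row 2 has {3,4}; col 2 has {1,2,4,6}; box has {1,2,3,4} → only 5 remains.
E2 = 6: row 2 has {3,4,5}; col 5 has {1,3,4}; box has {1,2,4} → only 6 remains.
A3 = 6: row 3 has {1,2,4}; col 1 has {1,2,3}; box has {1,2,3,4,5} → only 6 remains.
E3 = 5: row 3 has {1,2,4,6}; col 5 has {1,3,4,6}; box has {1,2,4,6} → only 5 remains.
E4 = 2: row 4 has {1,6}; col 5 has {1,3,4,5,6}; box has {3,4} → only 2 remains.
F4 = 5: row 4 has {1,2,6}; col 6 has {2,4}; box has {2,3,4} → only 5 remains.
F5 = 6: row 5 has {1,2,3}; col 6 has {2,4,5}; box has {2,3,4,5} → only 6 remains.
A6 = 5: row 6 has {4}; col 1 has {1,2,3,6}; box has {1,2,6} → only 5 remains.
B6 = 3: row 6 has {4,5}; col 2 has {1,2,4,5,6}; box has {1,2,5,6} → only 3 remains.
F6 = 1: row 6 has {3,4,5}; col 6 has {2,4,5,6}; box has {2,3,4,5,6} → only 1 remains.

1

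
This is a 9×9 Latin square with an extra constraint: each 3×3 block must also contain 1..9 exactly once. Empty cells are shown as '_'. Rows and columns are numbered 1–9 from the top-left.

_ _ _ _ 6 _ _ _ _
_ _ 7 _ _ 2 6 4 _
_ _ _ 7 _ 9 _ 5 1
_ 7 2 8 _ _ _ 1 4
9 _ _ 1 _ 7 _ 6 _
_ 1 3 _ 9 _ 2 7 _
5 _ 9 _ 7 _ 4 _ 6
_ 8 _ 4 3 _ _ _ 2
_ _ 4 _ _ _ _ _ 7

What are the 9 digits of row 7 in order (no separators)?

r4c1 = 6: row 4 has {1,2,4,7,8}; col 1 has {5,9}; box has {1,2,3,7,9} → only 6 remains.
r4c5 = 5: row 4 has {1,2,4,6,7,8}; col 5 has {3,6,7,9}; box has {1,7,8,9} → only 5 remains.
r4c6 = 3: row 4 has {1,2,4,5,6,7,8}; col 6 has {2,7,9}; box has {1,5,7,8,9} → only 3 remains.
r4c7 = 9: row 4 has {1,2,3,4,5,6,7,8}; col 7 has {2,4,6}; box has {1,2,4,6,7} → only 9 remains.
r6c4 = 6: row 6 has {1,2,3,7,9}; col 4 has {1,4,7,8}; box has {1,3,5,7,8,9} → only 6 remains.
r6c6 = 4: row 6 has {1,2,3,6,7,9}; col 6 has {2,3,7,9}; box has {1,3,5,6,7,8,9} → only 4 remains.
r7c4 = 2: row 7 has {4,5,6,7,9}; col 4 has {1,4,6,7,8}; box has {3,4,7} → only 2 remains.
r8c8 = 9: row 8 has {2,3,4,8}; col 8 has {1,4,5,6,7}; box has {2,4,6,7} → only 9 remains.
r5c5 = 2: row 5 has {1,6,7,9}; col 5 has {3,5,6,7,9}; box has {1,3,4,5,6,7,8,9} → only 2 remains.
r6c1 = 8: row 6 has {1,2,3,4,6,7,9}; col 1 has {5,6,9}; box has {1,2,3,6,7,9} → only 8 remains.
r6c9 = 5: row 6 has {1,2,3,4,6,7,8,9}; col 9 has {1,2,4,6,7}; box has {1,2,4,6,7,9} → only 5 remains.
r7c2 = 3: row 7 has {2,4,5,6,7,9}; col 2 has {1,7,8}; box has {4,5,8,9} → only 3 remains.
r7c8 = 8: row 7 has {2,3,4,5,6,7,9}; col 8 has {1,4,5,6,7,9}; box has {2,4,6,7,9} → only 8 remains.
r9c8 = 3: row 9 has {4,7}; col 8 has {1,4,5,6,7,8,9}; box has {2,4,6,7,8,9} → only 3 remains.
r1c8 = 2: row 1 has {6}; col 8 has {1,3,4,5,6,7,8,9}; box has {1,4,5,6} → only 2 remains.
r5c3 = 5: row 5 has {1,2,6,7,9}; col 3 has {2,3,4,7,9}; box has {1,2,3,6,7,8,9} → only 5 remains.
r7c6 = 1: row 7 has {2,3,4,5,6,7,8,9}; col 6 has {2,3,4,7,9}; box has {2,3,4,7} → only 1 remains.

539271486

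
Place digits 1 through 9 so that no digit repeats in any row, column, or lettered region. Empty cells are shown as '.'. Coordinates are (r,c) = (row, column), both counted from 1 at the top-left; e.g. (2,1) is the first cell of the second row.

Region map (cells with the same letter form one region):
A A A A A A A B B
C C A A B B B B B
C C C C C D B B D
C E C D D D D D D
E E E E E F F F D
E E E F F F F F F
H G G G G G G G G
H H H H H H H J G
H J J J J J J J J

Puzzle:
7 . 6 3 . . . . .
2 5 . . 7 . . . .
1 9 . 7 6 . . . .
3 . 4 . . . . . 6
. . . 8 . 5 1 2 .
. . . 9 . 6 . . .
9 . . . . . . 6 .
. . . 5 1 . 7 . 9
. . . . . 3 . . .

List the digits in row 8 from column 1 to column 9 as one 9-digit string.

(3,3) = 8: row 3 has {1,6,7,9}; col 3 has {4,6}; region has {1,2,3,4,5,6,7,9} → only 8 remains.
(2,7) = 6: in row 2, 6 can only go here (every other open cell in that row sees a 6).
(6,1) = 5: in column 1, 5 can only go here (every other open cell in that column sees a 5).
(9,4) = 6: in column 4, 6 can only go here (every other open cell in that column sees a 6).
Singles propagation stalls before every target cell is settled. Branch on (2,4) (candidates {1,4}).
  Try (2,4) = 1: this forces (2,3)=9, (4,4)=2, (7,4)=4, (3,6)=4, (2,6)=8, (8,6)=2; then (1,6) has no candidate left — contradiction.
So (2,4) = 4.
Singles propagation stalls; (8,6) is still open with candidates {2,4,8}.
  Try (8,6) = 4: this forces (3,6)=2, (4,4)=1, (7,4)=2, (8,8)=8, (9,1)=8, (8,1)=6, (5,1)=4, (4,2)=2; then row 6 has no cell left for 2 — contradiction.
  Try (8,6) = 8: then column 1 has no cell left for 8 — contradiction.
So (8,6) = 2.
(3,6) = 4 (sole candidate).
(8,3) = 3: row 8 has {1,2,5,7,9}; col 3 has {4,6,8}; region has {1,2,5,7,9} → only 3 remains.
Singles propagation stalls before every target cell is settled. Branch on (2,3) (candidates {1,9}).
  Try (2,3) = 9: this forces (5,3)=7, (5,9)=3, (1,8)=9, (1,9)=4, (2,8)=3; then row 3 has no cell left for 3 — contradiction.
So (2,3) = 1.
(6,2) = 1 (hidden single in row 6).
(6,3) = 2 (hidden single in row 6).
(4,2) = 7 (sole candidate).
(5,3) = 9 (sole candidate).
(5,9) = 7 (hidden single in row 5).
(6,8) = 7 (hidden single in row 6).
(9,3) = 7 (hidden single in row 9).
(7,3) = 5 (sole candidate).
(7,6) = 7 (hidden single in row 7).
(4,6) = 1 (hidden single in column 6).
(4,4) = 2 (sole candidate).
(7,4) = 1 (sole candidate).
(3,7) = 2 (hidden single in row 3).
(3,9) = 3 (hidden single in region D).
(2,9) = 8 (sole candidate).
(3,8) = 5 (sole candidate).
(6,9) = 4 (sole candidate).
(7,9) = 2 (sole candidate).
(1,9) = 1 (sole candidate).
(2,6) = 9 (sole candidate).
(2,8) = 3 (sole candidate).
(9,9) = 5 (sole candidate).
(1,6) = 8 (sole candidate).
(1,8) = 4 (sole candidate).
(8,8) = 8: row 8 has {1,2,3,5,7,9}; col 8 has {2,3,4,5,6,7}; region has {3,5,6,7} → only 8 remains.
(1,2) = 2 (sole candidate).
(4,8) = 9 (sole candidate).
(9,2) = 4 (sole candidate).
(9,7) = 9 (sole candidate).
(9,8) = 1 (sole candidate).
(1,7) = 5 (sole candidate).
(4,7) = 8 (sole candidate).
(6,7) = 3 (sole candidate).
(7,7) = 4 (sole candidate).
(8,2) = 6: row 8 has {1,2,3,5,7,8,9}; col 2 has {1,2,4,5,7,9}; region has {1,2,3,5,7,9} → only 6 remains.
(9,1) = 8 (sole candidate).
(9,5) = 2 (sole candidate).
(1,5) = 9 (sole candidate).
(4,5) = 5 (sole candidate).
(5,2) = 3 (sole candidate).
(5,5) = 4 (sole candidate).
(6,5) = 8 (sole candidate).
(7,2) = 8 (sole candidate).
(7,5) = 3 (sole candidate).
(8,1) = 4: row 8 has {1,2,3,5,6,7,8,9}; col 1 has {1,2,3,5,7,8,9}; region has {1,2,3,5,6,7,8,9} → only 4 remains.

463512789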